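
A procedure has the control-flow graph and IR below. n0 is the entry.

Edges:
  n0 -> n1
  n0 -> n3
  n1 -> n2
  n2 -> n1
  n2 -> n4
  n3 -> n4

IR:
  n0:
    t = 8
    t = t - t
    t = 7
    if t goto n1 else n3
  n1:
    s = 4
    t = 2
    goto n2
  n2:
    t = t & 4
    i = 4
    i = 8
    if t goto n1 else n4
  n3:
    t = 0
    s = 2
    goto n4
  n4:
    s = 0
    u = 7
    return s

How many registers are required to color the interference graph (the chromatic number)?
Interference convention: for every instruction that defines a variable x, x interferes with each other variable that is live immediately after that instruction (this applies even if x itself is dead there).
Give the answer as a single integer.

Answer: 2

Working:
def/use:
  n0 def {t} use ∅
  n1 def {s,t} use ∅
  n2 def {i,t} use {t}
  n3 def {s,t} use ∅
  n4 def {s,u} use ∅

Live sets:
  n0: in=∅ out=∅
  n1: in=∅ out={t}
  n2: in={t} out=∅
  n3: in=∅ out=∅
  n4: in=∅ out=∅

Conflict graph:
  i: {t}
  s: {u}
  t: {i}
  u: {s}

Chromatic number:
  {i,t} pairwise interfere (2-clique) ⇒ χ ≥ 2
  2-colouring: R0={i,s}  R1={t,u}
  χ = 2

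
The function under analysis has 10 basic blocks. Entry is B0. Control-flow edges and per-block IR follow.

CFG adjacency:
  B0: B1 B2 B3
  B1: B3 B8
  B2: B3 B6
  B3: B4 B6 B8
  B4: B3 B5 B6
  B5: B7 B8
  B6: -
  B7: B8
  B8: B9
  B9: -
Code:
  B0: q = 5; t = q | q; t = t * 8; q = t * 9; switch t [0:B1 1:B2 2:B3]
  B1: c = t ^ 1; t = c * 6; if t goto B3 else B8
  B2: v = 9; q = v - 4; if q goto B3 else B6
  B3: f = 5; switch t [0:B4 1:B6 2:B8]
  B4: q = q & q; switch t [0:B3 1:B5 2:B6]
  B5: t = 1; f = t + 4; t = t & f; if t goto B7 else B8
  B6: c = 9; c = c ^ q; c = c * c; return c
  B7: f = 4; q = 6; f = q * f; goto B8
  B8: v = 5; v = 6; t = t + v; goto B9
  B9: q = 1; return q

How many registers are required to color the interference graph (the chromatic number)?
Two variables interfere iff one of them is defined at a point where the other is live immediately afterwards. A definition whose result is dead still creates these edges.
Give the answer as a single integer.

Answer: 3

Derivation:
def/use:
  B0: {q,t} / ∅
  B1: {c,t} / {t}
  B2: {q,v} / ∅
  B3: {f} / {t}
  B4: {q} / {q,t}
  B5: {f,t} / ∅
  B6: {c} / {q}
  B7: {f,q} / ∅
  B8: {t,v} / {t}
  B9: {q} / ∅

Live sets:
  live B0: ∅→{q,t}
  live B1: {q,t}→{q,t}
  live B2: {t}→{q,t}
  live B3: {q,t}→{q,t}
  live B4: {q,t}→{q,t}
  live B5: ∅→{t}
  live B6: {q}→∅
  live B7: {t}→{t}
  live B8: {t}→∅
  live B9: ∅→∅

Interfere edges:
  c↔{q}
  f↔{q,t}
  q↔{c,f,t}
  t↔{f,q,v}
  v↔{t}

Colouring:
  {f,q,t} pairwise interfere (3-clique) ⇒ χ ≥ 3
  3-colouring: R0={q,v}  R1={c,t}  R2={f}
  χ = 3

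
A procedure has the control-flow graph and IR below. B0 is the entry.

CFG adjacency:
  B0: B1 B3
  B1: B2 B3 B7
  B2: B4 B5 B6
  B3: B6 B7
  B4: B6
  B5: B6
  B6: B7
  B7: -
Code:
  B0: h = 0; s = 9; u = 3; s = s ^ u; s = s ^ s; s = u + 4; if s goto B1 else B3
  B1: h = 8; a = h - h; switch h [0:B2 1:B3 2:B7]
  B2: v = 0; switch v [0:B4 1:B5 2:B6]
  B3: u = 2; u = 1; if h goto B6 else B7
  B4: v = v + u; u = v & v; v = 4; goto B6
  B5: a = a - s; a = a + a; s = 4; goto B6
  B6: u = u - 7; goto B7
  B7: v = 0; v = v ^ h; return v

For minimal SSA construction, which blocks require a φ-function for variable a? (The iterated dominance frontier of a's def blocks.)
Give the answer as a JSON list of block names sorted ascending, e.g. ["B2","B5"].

idom tree: B1←B0 B2←B1 B3←B0 B4←B2 B5←B2 B6←B0 B7←B0
Dom∩ at merges:
  B3: preds {B0,B1}: {B0} ∩ {B0,B1} = {B0}; idom=B0
  B6: preds {B2,B3,B4,B5}: {B0,B1,B2} ∩ {B0,B3} ∩ {B0,B1,B2,B4} ∩ {B0,B1,B2,B5} = {B0}; idom=B0
  B7: preds {B1,B3,B6}: {B0,B1} ∩ {B0,B3} ∩ {B0,B6} = {B0}; idom=B0

DF derivation:
  join B3 pred B0: · stop@B0
  join B3 pred B1: B1 stop@B0
  join B6 pred B2: B2→B1 stop@B0
  join B6 pred B3: B3 stop@B0
  join B6 pred B4: B4→B2→B1 stop@B0
  join B6 pred B5: B5→B2→B1 stop@B0
  join B7 pred B1: B1 stop@B0
  join B7 pred B3: B3 stop@B0
  join B7 pred B6: B6 stop@B0
  B0: DF=∅
  B1: DF={B3,B6,B7}
  B2: DF={B6}
  B3: DF={B6,B7}
  B4: DF={B6}
  B5: DF={B6}
  B6: DF={B7}
  B7: DF=∅

φ for a: defs {B1,B5}
  DF⁺ = {B3,B6,B7}

Answer: ["B3", "B6", "B7"]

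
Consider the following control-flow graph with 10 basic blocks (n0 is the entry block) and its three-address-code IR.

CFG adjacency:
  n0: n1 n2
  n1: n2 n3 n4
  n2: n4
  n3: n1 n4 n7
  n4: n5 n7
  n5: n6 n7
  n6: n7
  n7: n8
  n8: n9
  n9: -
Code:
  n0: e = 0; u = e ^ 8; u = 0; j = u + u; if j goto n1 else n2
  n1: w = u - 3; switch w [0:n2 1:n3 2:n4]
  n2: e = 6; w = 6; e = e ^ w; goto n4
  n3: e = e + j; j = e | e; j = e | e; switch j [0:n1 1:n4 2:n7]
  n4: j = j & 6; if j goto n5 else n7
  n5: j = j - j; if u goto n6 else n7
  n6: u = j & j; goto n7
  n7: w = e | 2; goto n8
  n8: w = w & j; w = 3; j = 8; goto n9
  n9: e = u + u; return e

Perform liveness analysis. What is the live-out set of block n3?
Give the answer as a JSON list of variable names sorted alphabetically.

Per-block:
  n0 def {e,j,u} use ∅
  n1 def {w} use {u}
  n2 def {e,w} use ∅
  n3 def {e,j} use {e,j}
  n4 def {j} use {j}
  n5 def {j} use {j,u}
  n6 def {u} use {j}
  n7 def {w} use {e}
  n8 def {j,w} use {j,w}
  n9 def {e} use {u}

Liveness:
  live n0: ∅→{e,j,u}
  live n1: {e,j,u}→{e,j,u}
  live n2: {j,u}→{e,j,u}
  live n3: {e,j,u}→{e,j,u}
  live n4: {e,j,u}→{e,j,u}
  live n5: {e,j,u}→{e,j,u}
  live n6: {e,j}→{e,j,u}
  live n7: {e,j,u}→{j,u,w}
  live n8: {j,u,w}→{u}
  live n9: {u}→∅

live-out(n3) = ["e", "j", "u"]

Answer: ["e", "j", "u"]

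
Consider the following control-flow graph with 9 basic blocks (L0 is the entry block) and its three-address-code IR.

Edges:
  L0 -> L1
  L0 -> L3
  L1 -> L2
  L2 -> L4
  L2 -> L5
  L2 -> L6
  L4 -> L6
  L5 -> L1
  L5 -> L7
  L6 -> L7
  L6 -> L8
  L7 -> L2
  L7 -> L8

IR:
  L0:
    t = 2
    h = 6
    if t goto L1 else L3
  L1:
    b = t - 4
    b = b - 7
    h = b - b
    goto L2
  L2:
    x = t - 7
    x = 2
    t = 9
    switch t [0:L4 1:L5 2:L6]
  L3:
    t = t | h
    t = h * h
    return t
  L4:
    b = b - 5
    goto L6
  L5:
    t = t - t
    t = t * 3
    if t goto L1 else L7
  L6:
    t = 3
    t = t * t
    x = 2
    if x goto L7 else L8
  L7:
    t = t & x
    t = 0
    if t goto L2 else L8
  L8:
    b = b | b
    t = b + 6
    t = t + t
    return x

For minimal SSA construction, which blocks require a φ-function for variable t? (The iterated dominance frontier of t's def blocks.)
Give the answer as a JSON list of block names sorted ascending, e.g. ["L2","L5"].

Answer: ["L1", "L2", "L7", "L8"]

Analysis:
idom tree: L1←L0 L2←L1 L3←L0 L4←L2 L5←L2 L6←L2 L7←L2 L8←L2
Join-block Dom:
  L1: preds {L0,L5}: {L0} ∩ {L0,L1,L2,L5} = {L0}; idom=L0
  L2: preds {L1,L7}: {L0,L1} ∩ {L0,L1,L2,L7} = {L0,L1}; idom=L1
  L6: preds {L2,L4}: {L0,L1,L2} ∩ {L0,L1,L2,L4} = {L0,L1,L2}; idom=L2
  L7: preds {L5,L6}: {L0,L1,L2,L5} ∩ {L0,L1,L2,L6} = {L0,L1,L2}; idom=L2
  L8: preds {L6,L7}: {L0,L1,L2,L6} ∩ {L0,L1,L2,L7} = {L0,L1,L2}; idom=L2

DF derivation:
  join L1 pred L0: · stop@L0
  join L1 pred L5: L5→L2→L1 stop@L0
  join L2 pred L1: · stop@L1
  join L2 pred L7: L7→L2 stop@L1
  join L6 pred L2: · stop@L2
  join L6 pred L4: L4 stop@L2
  join L7 pred L5: L5 stop@L2
  join L7 pred L6: L6 stop@L2
  join L8 pred L6: L6 stop@L2
  join L8 pred L7: L7 stop@L2
  L0 → ∅
  L1 → {L1}
  L2 → {L1,L2}
  L3 → ∅
  L4 → {L6}
  L5 → {L1,L7}
  L6 → {L7,L8}
  L7 → {L2,L8}
  L8 → ∅

φ for t: defs {L0,L2,L3,L5,L6,L7,L8}
  DF⁺ = {L1,L2,L7,L8}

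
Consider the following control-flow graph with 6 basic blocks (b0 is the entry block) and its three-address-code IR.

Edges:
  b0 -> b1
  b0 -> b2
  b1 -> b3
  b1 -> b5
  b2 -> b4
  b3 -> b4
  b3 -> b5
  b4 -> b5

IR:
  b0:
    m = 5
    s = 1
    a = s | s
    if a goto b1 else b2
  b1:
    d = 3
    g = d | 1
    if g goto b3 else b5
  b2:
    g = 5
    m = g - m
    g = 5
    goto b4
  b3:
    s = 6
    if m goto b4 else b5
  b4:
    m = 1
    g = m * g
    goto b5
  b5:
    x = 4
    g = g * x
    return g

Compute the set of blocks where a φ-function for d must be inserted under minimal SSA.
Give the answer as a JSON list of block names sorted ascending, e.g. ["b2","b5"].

Answer: ["b4", "b5"]

Working:
idom tree: b1←b0 b2←b0 b3←b1 b4←b0 b5←b0
Join-block Dom:
  b4: preds {b2,b3}: {b0,b2} ∩ {b0,b1,b3} = {b0}; idom=b0
  b5: preds {b1,b3,b4}: {b0,b1} ∩ {b0,b1,b3} ∩ {b0,b4} = {b0}; idom=b0

Frontier:
  b4←b2: walk b2 to b0
  b4←b3: walk b3→b1 to b0
  b5←b1: walk b1 to b0
  b5←b3: walk b3→b1 to b0
  b5←b4: walk b4 to b0
  DF(b0)=∅
  DF(b1)={b4,b5}
  DF(b2)={b4}
  DF(b3)={b4,b5}
  DF(b4)={b5}
  DF(b5)=∅

φ for d: defs {b1}
  DF⁺ = {b4,b5}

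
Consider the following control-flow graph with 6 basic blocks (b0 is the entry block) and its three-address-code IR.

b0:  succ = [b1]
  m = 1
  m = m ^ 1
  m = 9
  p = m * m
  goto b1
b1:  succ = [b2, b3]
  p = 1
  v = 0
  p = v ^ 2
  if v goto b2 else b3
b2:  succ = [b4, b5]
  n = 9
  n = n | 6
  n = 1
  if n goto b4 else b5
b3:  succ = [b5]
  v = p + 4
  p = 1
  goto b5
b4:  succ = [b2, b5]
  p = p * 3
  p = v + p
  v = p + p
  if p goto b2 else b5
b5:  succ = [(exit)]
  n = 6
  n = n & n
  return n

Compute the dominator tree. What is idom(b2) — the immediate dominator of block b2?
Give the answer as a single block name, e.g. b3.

idom tree: b1←b0 b2←b1 b3←b1 b4←b2 b5←b1
Dom∩ at merges:
  b2: preds {b1,b4}: {b0,b1} ∩ {b0,b1,b2,b4} = {b0,b1}; idom=b1
  b5: preds {b2,b3,b4}: {b0,b1,b2} ∩ {b0,b1,b3} ∩ {b0,b1,b2,b4} = {b0,b1}; idom=b1

idom(b2) = b1

Answer: b1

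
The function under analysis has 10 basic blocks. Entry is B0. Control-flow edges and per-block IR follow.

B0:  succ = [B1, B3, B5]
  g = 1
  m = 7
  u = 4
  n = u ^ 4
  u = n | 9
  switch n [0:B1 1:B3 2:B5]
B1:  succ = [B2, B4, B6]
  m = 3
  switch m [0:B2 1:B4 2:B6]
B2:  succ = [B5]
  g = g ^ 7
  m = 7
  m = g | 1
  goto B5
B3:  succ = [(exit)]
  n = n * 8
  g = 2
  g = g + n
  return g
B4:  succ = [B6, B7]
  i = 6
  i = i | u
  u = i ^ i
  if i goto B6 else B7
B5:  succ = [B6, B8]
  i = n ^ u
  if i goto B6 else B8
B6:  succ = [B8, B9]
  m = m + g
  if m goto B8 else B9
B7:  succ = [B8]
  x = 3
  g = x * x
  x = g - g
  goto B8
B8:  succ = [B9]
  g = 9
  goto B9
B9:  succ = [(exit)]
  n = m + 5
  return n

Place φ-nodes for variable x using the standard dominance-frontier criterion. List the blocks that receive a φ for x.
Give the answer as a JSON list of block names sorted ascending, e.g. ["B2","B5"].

Answer: ["B8", "B9"]

Derivation:
idom tree: B1←B0 B2←B1 B3←B0 B4←B1 B5←B0 B6←B0 B7←B4 B8←B0 B9←B0
Dom∩ at merges:
  B5: preds {B0,B2}: {B0} ∩ {B0,B1,B2} = {B0}; idom=B0
  B6: preds {B1,B4,B5}: {B0,B1} ∩ {B0,B1,B4} ∩ {B0,B5} = {B0}; idom=B0
  B8: preds {B5,B6,B7}: {B0,B5} ∩ {B0,B6} ∩ {B0,B1,B4,B7} = {B0}; idom=B0
  B9: preds {B6,B8}: {B0,B6} ∩ {B0,B8} = {B0}; idom=B0

Frontier:
  B5←B0: walk · to B0
  B5←B2: walk B2→B1 to B0
  B6←B1: walk B1 to B0
  B6←B4: walk B4→B1 to B0
  B6←B5: walk B5 to B0
  B8←B5: walk B5 to B0
  B8←B6: walk B6 to B0
  B8←B7: walk B7→B4→B1 to B0
  B9←B6: walk B6 to B0
  B9←B8: walk B8 to B0
  DF(B0)=∅
  DF(B1)={B5,B6,B8}
  DF(B2)={B5}
  DF(B3)=∅
  DF(B4)={B6,B8}
  DF(B5)={B6,B8}
  DF(B6)={B8,B9}
  DF(B7)={B8}
  DF(B8)={B9}
  DF(B9)=∅

φ for x: defs {B7}
  DF⁺ = {B8,B9}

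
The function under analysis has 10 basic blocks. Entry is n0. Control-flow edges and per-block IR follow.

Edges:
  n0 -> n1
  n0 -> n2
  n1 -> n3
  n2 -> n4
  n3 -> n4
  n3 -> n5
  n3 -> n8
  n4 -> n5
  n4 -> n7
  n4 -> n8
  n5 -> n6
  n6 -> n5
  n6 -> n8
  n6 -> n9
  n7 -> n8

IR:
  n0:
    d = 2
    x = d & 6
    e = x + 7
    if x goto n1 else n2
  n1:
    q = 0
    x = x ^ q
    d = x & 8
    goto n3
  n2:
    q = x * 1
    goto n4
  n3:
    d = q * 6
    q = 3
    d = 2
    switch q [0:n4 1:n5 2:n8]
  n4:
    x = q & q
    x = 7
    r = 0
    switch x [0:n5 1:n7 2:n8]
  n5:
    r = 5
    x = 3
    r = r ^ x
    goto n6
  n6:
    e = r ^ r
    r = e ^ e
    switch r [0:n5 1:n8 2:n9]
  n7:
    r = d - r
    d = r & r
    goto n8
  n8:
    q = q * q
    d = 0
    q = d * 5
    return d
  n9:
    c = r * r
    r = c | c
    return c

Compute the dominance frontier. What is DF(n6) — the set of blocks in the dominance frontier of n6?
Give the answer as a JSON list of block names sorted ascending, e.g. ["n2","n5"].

Answer: ["n5", "n8"]

Analysis:
idom tree: n1←n0 n2←n0 n3←n1 n4←n0 n5←n0 n6←n5 n7←n4 n8←n0 n9←n6
Dom∩ at merges:
  n4: preds {n2,n3}: {n0,n2} ∩ {n0,n1,n3} = {n0}; idom=n0
  n5: preds {n3,n4,n6}: {n0,n1,n3} ∩ {n0,n4} ∩ {n0,n5,n6} = {n0}; idom=n0
  n8: preds {n3,n4,n6,n7}: {n0,n1,n3} ∩ {n0,n4} ∩ {n0,n5,n6} ∩ {n0,n4,n7} = {n0}; idom=n0

Frontier:
  join n4 pred n2: n2 stop@n0
  join n4 pred n3: n3→n1 stop@n0
  join n5 pred n3: n3→n1 stop@n0
  join n5 pred n4: n4 stop@n0
  join n5 pred n6: n6→n5 stop@n0
  join n8 pred n3: n3→n1 stop@n0
  join n8 pred n4: n4 stop@n0
  join n8 pred n6: n6→n5 stop@n0
  join n8 pred n7: n7→n4 stop@n0
  DF(n0)=∅
  DF(n1)={n4,n5,n8}
  DF(n2)={n4}
  DF(n3)={n4,n5,n8}
  DF(n4)={n5,n8}
  DF(n5)={n5,n8}
  DF(n6)={n5,n8}
  DF(n7)={n8}
  DF(n8)=∅
  DF(n9)=∅

DF(n6) = ["n5", "n8"]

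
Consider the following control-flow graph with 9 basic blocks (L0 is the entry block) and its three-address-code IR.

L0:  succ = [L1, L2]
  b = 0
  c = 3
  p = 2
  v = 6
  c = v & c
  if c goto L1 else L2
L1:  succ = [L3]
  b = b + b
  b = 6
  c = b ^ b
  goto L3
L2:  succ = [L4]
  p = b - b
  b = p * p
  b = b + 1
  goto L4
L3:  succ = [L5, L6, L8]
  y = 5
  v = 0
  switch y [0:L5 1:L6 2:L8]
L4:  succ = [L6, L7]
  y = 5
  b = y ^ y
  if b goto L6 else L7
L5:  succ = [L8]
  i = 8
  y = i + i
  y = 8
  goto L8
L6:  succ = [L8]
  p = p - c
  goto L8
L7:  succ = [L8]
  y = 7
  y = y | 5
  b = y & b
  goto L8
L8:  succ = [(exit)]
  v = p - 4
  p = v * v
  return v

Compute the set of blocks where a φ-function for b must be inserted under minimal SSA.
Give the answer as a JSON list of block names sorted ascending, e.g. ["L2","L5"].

idom tree: L1←L0 L2←L0 L3←L1 L4←L2 L5←L3 L6←L0 L7←L4 L8←L0
Dom∩ at merges:
  L6: preds {L3,L4}: {L0,L1,L3} ∩ {L0,L2,L4} = {L0}; idom=L0
  L8: preds {L3,L5,L6,L7}: {L0,L1,L3} ∩ {L0,L1,L3,L5} ∩ {L0,L6} ∩ {L0,L2,L4,L7} = {L0}; idom=L0

Frontier:
  L6←L3: walk L3→L1 to L0
  L6←L4: walk L4→L2 to L0
  L8←L3: walk L3→L1 to L0
  L8←L5: walk L5→L3→L1 to L0
  L8←L6: walk L6 to L0
  L8←L7: walk L7→L4→L2 to L0
  DF(L0)=∅
  DF(L1)={L6,L8}
  DF(L2)={L6,L8}
  DF(L3)={L6,L8}
  DF(L4)={L6,L8}
  DF(L5)={L8}
  DF(L6)={L8}
  DF(L7)={L8}
  DF(L8)=∅

φ for b: defs {L0,L1,L2,L4,L7}
  DF⁺ = {L6,L8}

Answer: ["L6", "L8"]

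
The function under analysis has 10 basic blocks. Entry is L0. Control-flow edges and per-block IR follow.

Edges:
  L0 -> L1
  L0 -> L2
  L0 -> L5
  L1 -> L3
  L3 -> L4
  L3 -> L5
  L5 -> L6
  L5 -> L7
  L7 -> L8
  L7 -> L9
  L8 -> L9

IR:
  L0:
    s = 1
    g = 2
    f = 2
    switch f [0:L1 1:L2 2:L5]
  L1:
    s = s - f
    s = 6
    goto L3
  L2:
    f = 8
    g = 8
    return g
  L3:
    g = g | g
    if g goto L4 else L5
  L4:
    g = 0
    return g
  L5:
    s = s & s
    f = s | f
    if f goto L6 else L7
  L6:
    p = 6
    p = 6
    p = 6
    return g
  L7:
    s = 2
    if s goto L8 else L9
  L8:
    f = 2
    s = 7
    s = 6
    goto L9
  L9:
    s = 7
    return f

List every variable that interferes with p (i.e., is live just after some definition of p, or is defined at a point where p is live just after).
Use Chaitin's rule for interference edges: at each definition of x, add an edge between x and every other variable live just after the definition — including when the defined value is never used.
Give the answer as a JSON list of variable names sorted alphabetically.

Block summaries:
  L0: def={f,g,s} ue=∅
  L1: def={s} ue={f,s}
  L2: def={f,g} ue=∅
  L3: def={g} ue={g}
  L4: def={g} ue=∅
  L5: def={f,s} ue={f,s}
  L6: def={p} ue={g}
  L7: def={s} ue=∅
  L8: def={f,s} ue=∅
  L9: def={s} ue={f}

Liveness:
  live L0: ∅→{f,g,s}
  live L1: {f,g,s}→{f,g,s}
  live L2: ∅→∅
  live L3: {f,g,s}→{f,g,s}
  live L4: ∅→∅
  live L5: {f,g,s}→{f,g}
  live L6: {g}→∅
  live L7: {f}→{f}
  live L8: ∅→{f}
  live L9: {f}→∅

Interfere edges:
  f↔{g,s}
  g↔{f,p,s}
  p↔{g}
  s↔{f,g}

N(p) = ["g"]

Answer: ["g"]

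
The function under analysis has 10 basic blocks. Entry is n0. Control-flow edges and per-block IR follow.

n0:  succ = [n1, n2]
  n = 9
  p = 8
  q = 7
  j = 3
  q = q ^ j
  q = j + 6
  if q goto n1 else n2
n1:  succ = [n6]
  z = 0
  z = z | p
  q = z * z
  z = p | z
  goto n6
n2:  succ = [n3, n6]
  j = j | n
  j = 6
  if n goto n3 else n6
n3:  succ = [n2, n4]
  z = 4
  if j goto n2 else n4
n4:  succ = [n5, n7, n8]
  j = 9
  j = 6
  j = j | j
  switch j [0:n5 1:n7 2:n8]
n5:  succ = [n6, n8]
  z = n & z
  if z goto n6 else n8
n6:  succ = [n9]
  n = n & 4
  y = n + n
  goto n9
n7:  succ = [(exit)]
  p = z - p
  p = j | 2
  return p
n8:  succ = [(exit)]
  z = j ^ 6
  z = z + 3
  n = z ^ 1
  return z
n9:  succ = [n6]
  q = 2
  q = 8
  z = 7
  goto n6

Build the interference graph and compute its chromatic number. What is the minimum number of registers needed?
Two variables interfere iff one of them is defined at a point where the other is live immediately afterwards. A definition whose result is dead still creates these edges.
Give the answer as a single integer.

def/use:
  n0 def {j,n,p,q} use ∅
  n1 def {q,z} use {p}
  n2 def {j} use {j,n}
  n3 def {z} use {j}
  n4 def {j} use ∅
  n5 def {z} use {n,z}
  n6 def {n,y} use {n}
  n7 def {p} use {j,p,z}
  n8 def {n,z} use {j}
  n9 def {q,z} use ∅

Liveness:
  n0: in=∅ out={j,n,p}
  n1: in={n,p} out={n}
  n2: in={j,n,p} out={j,n,p}
  n3: in={j,n,p} out={j,n,p,z}
  n4: in={n,p,z} out={j,n,p,z}
  n5: in={j,n,z} out={j,n}
  n6: in={n} out={n}
  n7: in={j,p,z} out=∅
  n8: in={j} out=∅
  n9: in={n} out={n}

Conflict graph:
  j↔{n,p,q,z}
  n↔{j,p,q,y,z}
  p↔{j,n,q,z}
  q↔{j,n,p,z}
  y↔{n}
  z↔{j,n,p,q}

Colouring:
  lower bound: {j,n,p,q,z} mutually conflict ⇒ χ ≥ 5
  5-colouring: c0={n}  c1={j,y}  c2={p}  c3={q}  c4={z}
  χ = 5

Answer: 5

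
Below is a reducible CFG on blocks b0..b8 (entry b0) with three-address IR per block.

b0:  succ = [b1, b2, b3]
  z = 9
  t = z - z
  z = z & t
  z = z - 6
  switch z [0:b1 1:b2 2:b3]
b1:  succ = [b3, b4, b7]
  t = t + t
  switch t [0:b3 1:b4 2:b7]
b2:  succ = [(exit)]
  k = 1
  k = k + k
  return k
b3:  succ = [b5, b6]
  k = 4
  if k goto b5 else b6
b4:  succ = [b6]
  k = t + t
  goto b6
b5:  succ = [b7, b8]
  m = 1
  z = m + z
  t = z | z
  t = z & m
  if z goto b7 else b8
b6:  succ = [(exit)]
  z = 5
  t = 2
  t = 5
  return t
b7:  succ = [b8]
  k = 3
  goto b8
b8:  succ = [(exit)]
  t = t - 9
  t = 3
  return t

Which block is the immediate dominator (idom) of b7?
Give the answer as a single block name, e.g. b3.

Answer: b0

Analysis:
idom tree: b1←b0 b2←b0 b3←b0 b4←b1 b5←b3 b6←b0 b7←b0 b8←b0
Dom at joins:
  b3: preds {b0,b1}: {b0} ∩ {b0,b1} = {b0}; idom=b0
  b6: preds {b3,b4}: {b0,b3} ∩ {b0,b1,b4} = {b0}; idom=b0
  b7: preds {b1,b5}: {b0,b1} ∩ {b0,b3,b5} = {b0}; idom=b0
  b8: preds {b5,b7}: {b0,b3,b5} ∩ {b0,b7} = {b0}; idom=b0

idom(b7) = b0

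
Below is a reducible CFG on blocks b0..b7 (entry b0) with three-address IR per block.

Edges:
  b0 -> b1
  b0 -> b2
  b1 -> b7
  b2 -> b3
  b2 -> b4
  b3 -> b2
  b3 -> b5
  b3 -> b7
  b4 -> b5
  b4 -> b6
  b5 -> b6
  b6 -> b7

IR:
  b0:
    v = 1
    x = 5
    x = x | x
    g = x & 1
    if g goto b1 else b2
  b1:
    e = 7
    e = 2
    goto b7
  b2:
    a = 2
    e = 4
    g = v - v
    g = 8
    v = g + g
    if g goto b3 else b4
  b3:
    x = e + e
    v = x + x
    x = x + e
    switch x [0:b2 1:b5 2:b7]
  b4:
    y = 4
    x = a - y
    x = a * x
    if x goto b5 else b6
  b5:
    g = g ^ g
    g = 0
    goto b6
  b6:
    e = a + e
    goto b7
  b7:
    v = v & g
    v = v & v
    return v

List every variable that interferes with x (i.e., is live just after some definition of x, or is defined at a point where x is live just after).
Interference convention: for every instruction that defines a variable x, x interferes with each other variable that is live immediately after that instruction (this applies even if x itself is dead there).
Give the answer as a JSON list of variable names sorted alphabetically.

def/use:
  b0: def={g,v,x} ue=∅
  b1: def={e} ue=∅
  b2: def={a,e,g,v} ue={v}
  b3: def={v,x} ue={e}
  b4: def={x,y} ue={a}
  b5: def={g} ue={g}
  b6: def={e} ue={a,e}
  b7: def={v} ue={g,v}

Backward fixpoint:
  live b0: ∅→{g,v}
  live b1: {g,v}→{g,v}
  live b2: {v}→{a,e,g,v}
  live b3: {a,e,g}→{a,e,g,v}
  live b4: {a,e,g,v}→{a,e,g,v}
  live b5: {a,e,g,v}→{a,e,g,v}
  live b6: {a,e,g,v}→{g,v}
  live b7: {g,v}→∅

Interference:
  a: {e,g,v,x,y}
  e: {a,g,v,x,y}
  g: {a,e,v,x,y}
  v: {a,e,g,x,y}
  x: {a,e,g,v}
  y: {a,e,g,v}

N(x) = ["a", "e", "g", "v"]

Answer: ["a", "e", "g", "v"]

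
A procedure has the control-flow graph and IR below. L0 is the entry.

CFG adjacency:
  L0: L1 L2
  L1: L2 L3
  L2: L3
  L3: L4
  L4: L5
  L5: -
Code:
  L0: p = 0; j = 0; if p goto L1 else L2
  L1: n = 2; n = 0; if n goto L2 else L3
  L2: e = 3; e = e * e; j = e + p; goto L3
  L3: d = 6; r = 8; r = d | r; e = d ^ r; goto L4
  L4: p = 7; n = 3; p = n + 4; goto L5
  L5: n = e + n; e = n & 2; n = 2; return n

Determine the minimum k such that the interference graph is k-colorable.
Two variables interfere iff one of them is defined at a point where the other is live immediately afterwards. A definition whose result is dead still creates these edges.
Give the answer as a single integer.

Per-block:
  L0: {j,p} / ∅
  L1: {n} / ∅
  L2: {e,j} / {p}
  L3: {d,e,r} / ∅
  L4: {n,p} / ∅
  L5: {e,n} / {e,n}

Live sets:
  L0 li=∅ lo={p}
  L1 li={p} lo={p}
  L2 li={p} lo=∅
  L3 li=∅ lo={e}
  L4 li={e} lo={e,n}
  L5 li={e,n} lo=∅

Interference:
  d: {r}
  e: {n,p}
  j: {p}
  n: {e,p}
  p: {e,j,n}
  r: {d}

Colouring:
  lower bound: {e,n,p} mutually conflict ⇒ χ ≥ 3
  assign d→R0 e→R1 j→R1 n→R2 p→R0 r→R1 — no edge inside a register ⇒ χ ≤ 3
  χ = 3

Answer: 3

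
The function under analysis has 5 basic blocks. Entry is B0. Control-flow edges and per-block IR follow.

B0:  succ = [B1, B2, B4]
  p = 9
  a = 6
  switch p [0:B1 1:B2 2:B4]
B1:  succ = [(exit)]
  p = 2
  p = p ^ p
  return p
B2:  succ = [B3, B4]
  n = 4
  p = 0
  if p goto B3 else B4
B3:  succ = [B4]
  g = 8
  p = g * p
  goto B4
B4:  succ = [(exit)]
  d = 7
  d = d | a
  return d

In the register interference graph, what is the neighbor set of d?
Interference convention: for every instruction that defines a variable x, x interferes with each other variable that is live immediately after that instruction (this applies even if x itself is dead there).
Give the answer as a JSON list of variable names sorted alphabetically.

Block summaries:
  B0: def={a,p} ue=∅
  B1: def={p} ue=∅
  B2: def={n,p} ue=∅
  B3: def={g,p} ue={p}
  B4: def={d} ue={a}

Live sets:
  live B0: ∅→{a}
  live B1: ∅→∅
  live B2: {a}→{a,p}
  live B3: {a,p}→{a}
  live B4: {a}→∅

Interfere edges:
  a — {d,g,n,p}
  d — {a}
  g — {a,p}
  n — {a}
  p — {a,g}

N(d) = ["a"]

Answer: ["a"]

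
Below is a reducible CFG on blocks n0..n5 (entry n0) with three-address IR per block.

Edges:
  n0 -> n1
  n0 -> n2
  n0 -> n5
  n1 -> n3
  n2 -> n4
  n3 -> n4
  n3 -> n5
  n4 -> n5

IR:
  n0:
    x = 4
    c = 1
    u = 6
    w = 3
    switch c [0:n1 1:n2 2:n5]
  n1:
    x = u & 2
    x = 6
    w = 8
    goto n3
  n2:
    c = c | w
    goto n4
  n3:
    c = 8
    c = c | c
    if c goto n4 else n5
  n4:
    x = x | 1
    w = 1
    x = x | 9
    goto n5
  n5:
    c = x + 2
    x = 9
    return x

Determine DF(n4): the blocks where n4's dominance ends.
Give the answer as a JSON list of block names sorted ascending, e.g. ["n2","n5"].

Answer: ["n5"]

Analysis:
idom tree: n1←n0 n2←n0 n3←n1 n4←n0 n5←n0
Join-block Dom:
  n4: preds {n2,n3}: {n0,n2} ∩ {n0,n1,n3} = {n0}; idom=n0
  n5: preds {n0,n3,n4}: {n0} ∩ {n0,n1,n3} ∩ {n0,n4} = {n0}; idom=n0

DF walk-up:
  n4←n2: walk n2 to n0
  n4←n3: walk n3→n1 to n0
  n5←n0: walk · to n0
  n5←n3: walk n3→n1 to n0
  n5←n4: walk n4 to n0
  n0 → ∅
  n1 → {n4,n5}
  n2 → {n4}
  n3 → {n4,n5}
  n4 → {n5}
  n5 → ∅

DF(n4) = ["n5"]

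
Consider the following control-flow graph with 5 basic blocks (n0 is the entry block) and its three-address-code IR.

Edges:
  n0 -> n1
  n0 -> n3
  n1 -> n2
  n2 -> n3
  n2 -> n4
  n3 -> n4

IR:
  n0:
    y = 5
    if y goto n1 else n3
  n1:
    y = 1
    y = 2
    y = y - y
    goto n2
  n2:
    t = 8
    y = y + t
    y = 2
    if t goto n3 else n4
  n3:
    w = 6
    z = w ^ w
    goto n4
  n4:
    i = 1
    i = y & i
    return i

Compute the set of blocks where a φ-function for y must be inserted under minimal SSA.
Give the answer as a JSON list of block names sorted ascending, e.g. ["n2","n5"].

idom tree: n1←n0 n2←n1 n3←n0 n4←n0
Dom at joins:
  n3: preds {n0,n2}: {n0} ∩ {n0,n1,n2} = {n0}; idom=n0
  n4: preds {n2,n3}: {n0,n1,n2} ∩ {n0,n3} = {n0}; idom=n0

DF derivation:
  join n3 pred n0: · stop@n0
  join n3 pred n2: n2→n1 stop@n0
  join n4 pred n2: n2→n1 stop@n0
  join n4 pred n3: n3 stop@n0
  DF(n0)=∅
  DF(n1)={n3,n4}
  DF(n2)={n3,n4}
  DF(n3)={n4}
  DF(n4)=∅

φ for y: defs {n0,n1,n2}
  DF⁺ = {n3,n4}

Answer: ["n3", "n4"]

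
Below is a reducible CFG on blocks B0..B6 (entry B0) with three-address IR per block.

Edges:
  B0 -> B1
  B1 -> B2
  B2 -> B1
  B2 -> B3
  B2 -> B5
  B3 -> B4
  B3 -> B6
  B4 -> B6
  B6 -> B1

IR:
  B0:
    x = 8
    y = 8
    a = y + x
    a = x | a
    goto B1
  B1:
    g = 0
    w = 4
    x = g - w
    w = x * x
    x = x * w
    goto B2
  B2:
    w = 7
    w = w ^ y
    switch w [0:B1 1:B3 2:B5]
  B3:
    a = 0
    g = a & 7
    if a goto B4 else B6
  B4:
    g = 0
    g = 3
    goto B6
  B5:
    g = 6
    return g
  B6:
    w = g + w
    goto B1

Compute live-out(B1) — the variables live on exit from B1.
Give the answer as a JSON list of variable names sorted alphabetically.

Answer: ["y"]

Analysis:
def/use:
  B0: def={a,x,y} ue=∅
  B1: def={g,w,x} ue=∅
  B2: def={w} ue={y}
  B3: def={a,g} ue=∅
  B4: def={g} ue=∅
  B5: def={g} ue=∅
  B6: def={w} ue={g,w}

Liveness:
  B0: in=∅ out={y}
  B1: in={y} out={y}
  B2: in={y} out={w,y}
  B3: in={w,y} out={g,w,y}
  B4: in={w,y} out={g,w,y}
  B5: in=∅ out=∅
  B6: in={g,w,y} out={y}

live-out(B1) = ["y"]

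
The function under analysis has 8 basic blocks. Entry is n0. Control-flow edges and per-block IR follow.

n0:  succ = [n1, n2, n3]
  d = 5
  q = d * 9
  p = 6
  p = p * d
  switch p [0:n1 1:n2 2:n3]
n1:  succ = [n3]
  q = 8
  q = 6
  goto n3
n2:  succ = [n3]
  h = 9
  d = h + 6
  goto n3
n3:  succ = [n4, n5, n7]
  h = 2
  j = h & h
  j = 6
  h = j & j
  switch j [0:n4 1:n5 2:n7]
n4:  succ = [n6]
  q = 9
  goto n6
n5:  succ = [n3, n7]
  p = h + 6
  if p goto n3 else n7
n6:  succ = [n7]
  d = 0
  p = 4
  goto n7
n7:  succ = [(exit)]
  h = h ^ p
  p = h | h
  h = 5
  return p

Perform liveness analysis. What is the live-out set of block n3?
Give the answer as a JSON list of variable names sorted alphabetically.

Block summaries:
  n0 def {d,p,q} use ∅
  n1 def {q} use ∅
  n2 def {d,h} use ∅
  n3 def {h,j} use ∅
  n4 def {q} use ∅
  n5 def {p} use {h}
  n6 def {d,p} use ∅
  n7 def {h,p} use {h,p}

Live sets:
  live n0: ∅→{p}
  live n1: {p}→{p}
  live n2: {p}→{p}
  live n3: {p}→{h,p}
  live n4: {h}→{h}
  live n5: {h}→{h,p}
  live n6: {h}→{h,p}
  live n7: {h,p}→∅

live-out(n3) = ["h", "p"]

Answer: ["h", "p"]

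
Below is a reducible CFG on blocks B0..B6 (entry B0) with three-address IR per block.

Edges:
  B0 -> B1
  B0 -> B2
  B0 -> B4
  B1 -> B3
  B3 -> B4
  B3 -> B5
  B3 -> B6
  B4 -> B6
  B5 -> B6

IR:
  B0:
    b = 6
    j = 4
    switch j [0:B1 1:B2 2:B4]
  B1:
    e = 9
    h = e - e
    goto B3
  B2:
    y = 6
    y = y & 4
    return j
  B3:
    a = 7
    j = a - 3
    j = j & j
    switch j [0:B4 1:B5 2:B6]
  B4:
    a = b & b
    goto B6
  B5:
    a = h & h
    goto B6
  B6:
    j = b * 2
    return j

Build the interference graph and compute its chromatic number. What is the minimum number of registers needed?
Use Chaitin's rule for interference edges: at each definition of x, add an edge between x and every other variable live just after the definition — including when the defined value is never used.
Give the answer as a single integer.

Block summaries:
  B0 def {b,j} use ∅
  B1 def {e,h} use ∅
  B2 def {y} use {j}
  B3 def {a,j} use ∅
  B4 def {a} use {b}
  B5 def {a} use {h}
  B6 def {j} use {b}

Live sets:
  live B0: ∅→{b,j}
  live B1: {b}→{b,h}
  live B2: {j}→∅
  live B3: {b,h}→{b,h}
  live B4: {b}→{b}
  live B5: {b,h}→{b}
  live B6: {b}→∅

Interference:
  a — {b,h}
  b — {a,e,h,j}
  e — {b}
  h — {a,b,j}
  j — {b,h,y}
  y — {j}

Registers:
  lower bound: {a,b,h} mutually conflict ⇒ χ ≥ 3
  assign a→c2 b→c0 e→c1 h→c1 j→c2 y→c0 — no edge inside a register ⇒ χ ≤ 3
  χ = 3

Answer: 3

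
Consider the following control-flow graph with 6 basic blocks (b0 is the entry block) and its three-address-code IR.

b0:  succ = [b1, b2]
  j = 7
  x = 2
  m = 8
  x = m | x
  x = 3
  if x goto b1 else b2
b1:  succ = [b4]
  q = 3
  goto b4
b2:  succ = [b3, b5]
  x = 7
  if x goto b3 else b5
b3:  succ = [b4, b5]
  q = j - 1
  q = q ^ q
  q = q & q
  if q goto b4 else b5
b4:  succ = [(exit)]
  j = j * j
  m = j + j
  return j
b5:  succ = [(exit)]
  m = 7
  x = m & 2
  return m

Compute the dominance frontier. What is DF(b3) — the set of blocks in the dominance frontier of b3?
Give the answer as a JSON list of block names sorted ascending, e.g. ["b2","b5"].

idom tree: b1←b0 b2←b0 b3←b2 b4←b0 b5←b2
Dom at joins:
  b4: preds {b1,b3}: {b0,b1} ∩ {b0,b2,b3} = {b0}; idom=b0
  b5: preds {b2,b3}: {b0,b2} ∩ {b0,b2,b3} = {b0,b2}; idom=b2

DF derivation:
  join b4 pred b1: b1 stop@b0
  join b4 pred b3: b3→b2 stop@b0
  join b5 pred b2: · stop@b2
  join b5 pred b3: b3 stop@b2
  b0 → ∅
  b1 → {b4}
  b2 → {b4}
  b3 → {b4,b5}
  b4 → ∅
  b5 → ∅

DF(b3) = ["b4", "b5"]

Answer: ["b4", "b5"]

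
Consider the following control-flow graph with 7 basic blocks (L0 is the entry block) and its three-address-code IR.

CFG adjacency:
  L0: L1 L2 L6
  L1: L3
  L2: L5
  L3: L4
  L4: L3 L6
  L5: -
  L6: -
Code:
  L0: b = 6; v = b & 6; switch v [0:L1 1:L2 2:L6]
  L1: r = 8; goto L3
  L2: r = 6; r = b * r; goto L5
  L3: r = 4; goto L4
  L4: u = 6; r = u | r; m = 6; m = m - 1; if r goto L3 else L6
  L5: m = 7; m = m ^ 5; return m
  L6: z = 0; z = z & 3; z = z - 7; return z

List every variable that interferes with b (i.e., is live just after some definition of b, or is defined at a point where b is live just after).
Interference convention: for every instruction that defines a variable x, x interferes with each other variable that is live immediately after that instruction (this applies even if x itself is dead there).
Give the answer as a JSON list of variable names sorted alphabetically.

Answer: ["r", "v"]

Working:
def/use:
  L0: {b,v} / ∅
  L1: {r} / ∅
  L2: {r} / {b}
  L3: {r} / ∅
  L4: {m,r,u} / {r}
  L5: {m} / ∅
  L6: {z} / ∅

Liveness:
  L0: in=∅ out={b}
  L1: in=∅ out=∅
  L2: in={b} out=∅
  L3: in=∅ out={r}
  L4: in={r} out=∅
  L5: in=∅ out=∅
  L6: in=∅ out=∅

Interference:
  b — {r,v}
  m — {r}
  r — {b,m,u}
  u — {r}
  v — {b}
  z — ∅

N(b) = ["r", "v"]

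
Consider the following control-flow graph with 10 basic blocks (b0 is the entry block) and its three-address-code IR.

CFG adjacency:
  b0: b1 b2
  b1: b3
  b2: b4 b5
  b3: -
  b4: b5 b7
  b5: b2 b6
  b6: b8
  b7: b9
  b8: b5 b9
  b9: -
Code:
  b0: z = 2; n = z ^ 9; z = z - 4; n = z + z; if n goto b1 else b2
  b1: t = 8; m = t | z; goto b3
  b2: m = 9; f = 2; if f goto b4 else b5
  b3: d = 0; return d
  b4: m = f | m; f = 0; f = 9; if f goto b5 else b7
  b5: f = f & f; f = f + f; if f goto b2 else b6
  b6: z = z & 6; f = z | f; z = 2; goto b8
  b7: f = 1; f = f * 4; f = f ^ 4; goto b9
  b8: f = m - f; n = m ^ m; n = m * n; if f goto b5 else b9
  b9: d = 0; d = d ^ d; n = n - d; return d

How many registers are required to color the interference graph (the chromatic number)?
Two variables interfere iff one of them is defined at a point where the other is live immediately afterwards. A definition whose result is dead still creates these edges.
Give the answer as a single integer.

Answer: 4

Analysis:
Per-block:
  b0: {n,z} / ∅
  b1: {m,t} / {z}
  b2: {f,m} / ∅
  b3: {d} / ∅
  b4: {f,m} / {f,m}
  b5: {f} / {f}
  b6: {f,z} / {f,z}
  b7: {f} / ∅
  b8: {f,n} / {f,m}
  b9: {d,n} / {n}

Live sets:
  b0: in=∅ out={n,z}
  b1: in={z} out=∅
  b2: in={n,z} out={f,m,n,z}
  b3: in=∅ out=∅
  b4: in={f,m,n,z} out={f,m,n,z}
  b5: in={f,m,n,z} out={f,m,n,z}
  b6: in={f,m,z} out={f,m,z}
  b7: in={n} out={n}
  b8: in={f,m,z} out={f,m,n,z}
  b9: in={n} out=∅

Conflict graph:
  d — {n}
  f — {m,n,z}
  m — {f,n,z}
  n — {d,f,m,z}
  t — {z}
  z — {f,m,n,t}

Colouring:
  clique {f,m,n,z} ⇒ need ≥ 4
  4-colouring: r0={n,t}  r1={d,z}  r2={f}  r3={m}
  χ = 4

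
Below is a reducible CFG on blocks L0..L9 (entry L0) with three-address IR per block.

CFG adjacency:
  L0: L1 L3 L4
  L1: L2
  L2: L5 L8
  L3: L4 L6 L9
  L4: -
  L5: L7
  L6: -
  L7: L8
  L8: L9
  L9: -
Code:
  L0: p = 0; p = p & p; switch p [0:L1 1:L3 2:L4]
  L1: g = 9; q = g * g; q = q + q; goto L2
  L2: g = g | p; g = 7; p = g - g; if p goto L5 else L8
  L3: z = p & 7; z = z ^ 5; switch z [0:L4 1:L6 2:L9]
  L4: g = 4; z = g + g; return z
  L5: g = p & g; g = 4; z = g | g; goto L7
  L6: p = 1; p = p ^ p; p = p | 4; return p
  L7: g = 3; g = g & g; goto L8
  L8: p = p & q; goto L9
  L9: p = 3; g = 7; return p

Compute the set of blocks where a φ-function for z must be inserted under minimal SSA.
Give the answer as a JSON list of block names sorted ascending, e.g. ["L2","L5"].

idom tree: L1←L0 L2←L1 L3←L0 L4←L0 L5←L2 L6←L3 L7←L5 L8←L2 L9←L0
Join-block Dom:
  L4: preds {L0,L3}: {L0} ∩ {L0,L3} = {L0}; idom=L0
  L8: preds {L2,L7}: {L0,L1,L2} ∩ {L0,L1,L2,L5,L7} = {L0,L1,L2}; idom=L2
  L9: preds {L3,L8}: {L0,L3} ∩ {L0,L1,L2,L8} = {L0}; idom=L0

DF derivation:
  join L4 pred L0: · stop@L0
  join L4 pred L3: L3 stop@L0
  join L8 pred L2: · stop@L2
  join L8 pred L7: L7→L5 stop@L2
  join L9 pred L3: L3 stop@L0
  join L9 pred L8: L8→L2→L1 stop@L0
  L0: DF=∅
  L1: DF={L9}
  L2: DF={L9}
  L3: DF={L4,L9}
  L4: DF=∅
  L5: DF={L8}
  L6: DF=∅
  L7: DF={L8}
  L8: DF={L9}
  L9: DF=∅

φ for z: defs {L3,L4,L5}
  DF⁺ = {L4,L8,L9}

Answer: ["L4", "L8", "L9"]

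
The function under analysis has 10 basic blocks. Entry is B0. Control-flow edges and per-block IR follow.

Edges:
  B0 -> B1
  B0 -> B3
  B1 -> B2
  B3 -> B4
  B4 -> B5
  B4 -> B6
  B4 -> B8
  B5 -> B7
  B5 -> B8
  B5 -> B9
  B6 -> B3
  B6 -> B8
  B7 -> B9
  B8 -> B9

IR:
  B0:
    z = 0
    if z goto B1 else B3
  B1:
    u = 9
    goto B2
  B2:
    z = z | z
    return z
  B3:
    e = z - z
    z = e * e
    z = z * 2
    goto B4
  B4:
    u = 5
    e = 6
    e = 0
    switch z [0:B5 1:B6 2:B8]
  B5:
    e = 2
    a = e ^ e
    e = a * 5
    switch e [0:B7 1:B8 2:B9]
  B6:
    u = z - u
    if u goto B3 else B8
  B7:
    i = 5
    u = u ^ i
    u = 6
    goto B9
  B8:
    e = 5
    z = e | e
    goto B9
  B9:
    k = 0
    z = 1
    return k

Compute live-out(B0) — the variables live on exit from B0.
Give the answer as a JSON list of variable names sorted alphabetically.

Answer: ["z"]

Analysis:
def/use:
  B0 def {z} use ∅
  B1 def {u} use ∅
  B2 def {z} use {z}
  B3 def {e,z} use {z}
  B4 def {e,u} use {z}
  B5 def {a,e} use ∅
  B6 def {u} use {u,z}
  B7 def {i,u} use {u}
  B8 def {e,z} use ∅
  B9 def {k,z} use ∅

Backward fixpoint:
  B0: in=∅ out={z}
  B1: in={z} out={z}
  B2: in={z} out=∅
  B3: in={z} out={z}
  B4: in={z} out={u,z}
  B5: in={u} out={u}
  B6: in={u,z} out={z}
  B7: in={u} out=∅
  B8: in=∅ out=∅
  B9: in=∅ out=∅

live-out(B0) = ["z"]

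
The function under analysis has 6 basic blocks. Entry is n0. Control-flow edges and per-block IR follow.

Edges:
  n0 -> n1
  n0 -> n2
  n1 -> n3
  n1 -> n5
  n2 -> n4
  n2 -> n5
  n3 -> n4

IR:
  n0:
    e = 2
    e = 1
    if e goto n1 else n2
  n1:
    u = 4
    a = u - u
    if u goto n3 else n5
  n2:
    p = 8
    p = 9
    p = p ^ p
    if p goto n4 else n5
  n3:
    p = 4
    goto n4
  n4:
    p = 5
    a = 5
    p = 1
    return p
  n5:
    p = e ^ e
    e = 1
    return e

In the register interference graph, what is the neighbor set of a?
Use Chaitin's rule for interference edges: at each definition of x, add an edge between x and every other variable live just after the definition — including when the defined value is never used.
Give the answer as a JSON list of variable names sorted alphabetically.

Block summaries:
  n0: def={e} ue=∅
  n1: def={a,u} ue=∅
  n2: def={p} ue=∅
  n3: def={p} ue=∅
  n4: def={a,p} ue=∅
  n5: def={e,p} ue={e}

Backward fixpoint:
  live n0: ∅→{e}
  live n1: {e}→{e}
  live n2: {e}→{e}
  live n3: ∅→∅
  live n4: ∅→∅
  live n5: {e}→∅

Interference:
  a — {e,u}
  e — {a,p,u}
  p — {e}
  u — {a,e}

N(a) = ["e", "u"]

Answer: ["e", "u"]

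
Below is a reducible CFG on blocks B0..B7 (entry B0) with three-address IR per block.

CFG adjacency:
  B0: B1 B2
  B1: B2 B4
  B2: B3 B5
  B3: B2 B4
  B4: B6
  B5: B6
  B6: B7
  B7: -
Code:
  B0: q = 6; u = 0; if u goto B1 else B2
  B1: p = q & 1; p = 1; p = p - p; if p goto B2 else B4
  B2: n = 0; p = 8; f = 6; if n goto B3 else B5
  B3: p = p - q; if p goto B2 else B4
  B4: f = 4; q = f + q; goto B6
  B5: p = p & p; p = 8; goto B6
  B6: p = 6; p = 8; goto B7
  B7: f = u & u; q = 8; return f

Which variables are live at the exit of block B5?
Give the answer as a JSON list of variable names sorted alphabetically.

Answer: ["u"]

Working:
Per-block:
  B0: {q,u} / ∅
  B1: {p} / {q}
  B2: {f,n,p} / ∅
  B3: {p} / {p,q}
  B4: {f,q} / {q}
  B5: {p} / {p}
  B6: {p} / ∅
  B7: {f,q} / {u}

Liveness:
  B0 li=∅ lo={q,u}
  B1 li={q,u} lo={q,u}
  B2 li={q,u} lo={p,q,u}
  B3 li={p,q,u} lo={q,u}
  B4 li={q,u} lo={u}
  B5 li={p,u} lo={u}
  B6 li={u} lo={u}
  B7 li={u} lo=∅

live-out(B5) = ["u"]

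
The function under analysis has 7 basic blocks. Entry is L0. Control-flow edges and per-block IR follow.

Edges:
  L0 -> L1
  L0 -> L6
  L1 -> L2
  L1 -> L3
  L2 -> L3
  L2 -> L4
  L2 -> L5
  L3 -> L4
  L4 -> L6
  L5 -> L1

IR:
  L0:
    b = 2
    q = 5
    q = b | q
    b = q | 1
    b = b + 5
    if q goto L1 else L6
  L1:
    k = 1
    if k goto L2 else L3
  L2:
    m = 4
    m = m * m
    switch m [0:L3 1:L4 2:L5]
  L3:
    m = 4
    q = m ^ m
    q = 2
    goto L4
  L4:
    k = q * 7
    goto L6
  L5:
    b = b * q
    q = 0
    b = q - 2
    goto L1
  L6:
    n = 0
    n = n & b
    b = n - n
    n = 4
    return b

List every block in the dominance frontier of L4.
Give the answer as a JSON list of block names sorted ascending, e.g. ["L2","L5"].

idom tree: L1←L0 L2←L1 L3←L1 L4←L1 L5←L2 L6←L0
Dom at joins:
  L1: preds {L0,L5}: {L0} ∩ {L0,L1,L2,L5} = {L0}; idom=L0
  L3: preds {L1,L2}: {L0,L1} ∩ {L0,L1,L2} = {L0,L1}; idom=L1
  L4: preds {L2,L3}: {L0,L1,L2} ∩ {L0,L1,L3} = {L0,L1}; idom=L1
  L6: preds {L0,L4}: {L0} ∩ {L0,L1,L4} = {L0}; idom=L0

DF derivation:
  join L1 pred L0: · stop@L0
  join L1 pred L5: L5→L2→L1 stop@L0
  join L3 pred L1: · stop@L1
  join L3 pred L2: L2 stop@L1
  join L4 pred L2: L2 stop@L1
  join L4 pred L3: L3 stop@L1
  join L6 pred L0: · stop@L0
  join L6 pred L4: L4→L1 stop@L0
  L0: DF=∅
  L1: DF={L1,L6}
  L2: DF={L1,L3,L4}
  L3: DF={L4}
  L4: DF={L6}
  L5: DF={L1}
  L6: DF=∅

DF(L4) = ["L6"]

Answer: ["L6"]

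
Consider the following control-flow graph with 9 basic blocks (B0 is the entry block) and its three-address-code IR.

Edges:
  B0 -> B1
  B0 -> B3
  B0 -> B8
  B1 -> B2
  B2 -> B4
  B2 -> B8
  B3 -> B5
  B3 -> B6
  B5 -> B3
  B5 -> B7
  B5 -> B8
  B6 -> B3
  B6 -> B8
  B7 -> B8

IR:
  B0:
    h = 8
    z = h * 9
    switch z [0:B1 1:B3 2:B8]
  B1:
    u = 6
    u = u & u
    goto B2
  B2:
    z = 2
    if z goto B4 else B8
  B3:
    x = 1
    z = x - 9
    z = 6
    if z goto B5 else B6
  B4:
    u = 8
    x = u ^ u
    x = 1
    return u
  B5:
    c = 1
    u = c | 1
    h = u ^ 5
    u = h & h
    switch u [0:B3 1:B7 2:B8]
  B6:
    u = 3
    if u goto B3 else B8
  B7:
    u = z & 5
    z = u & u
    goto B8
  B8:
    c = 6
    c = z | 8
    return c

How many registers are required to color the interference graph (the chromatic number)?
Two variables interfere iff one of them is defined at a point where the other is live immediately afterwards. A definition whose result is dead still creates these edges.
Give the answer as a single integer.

Block summaries:
  B0 def {h,z} use ∅
  B1 def {u} use ∅
  B2 def {z} use ∅
  B3 def {x,z} use ∅
  B4 def {u,x} use ∅
  B5 def {c,h,u} use ∅
  B6 def {u} use ∅
  B7 def {u,z} use {z}
  B8 def {c} use {z}

Liveness:
  B0 li=∅ lo={z}
  B1 li=∅ lo=∅
  B2 li=∅ lo={z}
  B3 li=∅ lo={z}
  B4 li=∅ lo=∅
  B5 li={z} lo={z}
  B6 li={z} lo={z}
  B7 li={z} lo={z}
  B8 li={z} lo=∅

Interference:
  c — {z}
  h — {z}
  u — {x,z}
  x — {u}
  z — {c,h,u}

Chromatic number:
  clique {c,z} ⇒ need ≥ 2
  assign c→r1 h→r1 u→r1 x→r0 z→r0 — no edge inside a register ⇒ χ ≤ 2
  χ = 2

Answer: 2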